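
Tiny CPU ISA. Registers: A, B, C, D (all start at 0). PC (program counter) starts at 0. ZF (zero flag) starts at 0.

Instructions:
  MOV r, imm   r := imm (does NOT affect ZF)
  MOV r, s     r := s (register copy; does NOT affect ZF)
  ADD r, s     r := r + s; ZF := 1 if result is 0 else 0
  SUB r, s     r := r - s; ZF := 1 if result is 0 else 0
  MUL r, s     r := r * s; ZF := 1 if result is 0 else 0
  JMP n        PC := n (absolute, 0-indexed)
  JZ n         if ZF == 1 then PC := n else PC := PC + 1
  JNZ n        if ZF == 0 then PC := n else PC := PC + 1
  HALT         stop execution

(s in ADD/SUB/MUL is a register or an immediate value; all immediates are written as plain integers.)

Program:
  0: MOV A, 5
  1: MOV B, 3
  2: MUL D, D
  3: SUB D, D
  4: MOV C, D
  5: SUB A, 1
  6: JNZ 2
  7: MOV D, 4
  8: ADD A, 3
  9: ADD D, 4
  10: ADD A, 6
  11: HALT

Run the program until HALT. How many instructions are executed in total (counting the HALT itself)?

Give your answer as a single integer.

Step 1: PC=0 exec 'MOV A, 5'. After: A=5 B=0 C=0 D=0 ZF=0 PC=1
Step 2: PC=1 exec 'MOV B, 3'. After: A=5 B=3 C=0 D=0 ZF=0 PC=2
Step 3: PC=2 exec 'MUL D, D'. After: A=5 B=3 C=0 D=0 ZF=1 PC=3
Step 4: PC=3 exec 'SUB D, D'. After: A=5 B=3 C=0 D=0 ZF=1 PC=4
Step 5: PC=4 exec 'MOV C, D'. After: A=5 B=3 C=0 D=0 ZF=1 PC=5
Step 6: PC=5 exec 'SUB A, 1'. After: A=4 B=3 C=0 D=0 ZF=0 PC=6
Step 7: PC=6 exec 'JNZ 2'. After: A=4 B=3 C=0 D=0 ZF=0 PC=2
Step 8: PC=2 exec 'MUL D, D'. After: A=4 B=3 C=0 D=0 ZF=1 PC=3
Step 9: PC=3 exec 'SUB D, D'. After: A=4 B=3 C=0 D=0 ZF=1 PC=4
Step 10: PC=4 exec 'MOV C, D'. After: A=4 B=3 C=0 D=0 ZF=1 PC=5
Step 11: PC=5 exec 'SUB A, 1'. After: A=3 B=3 C=0 D=0 ZF=0 PC=6
Step 12: PC=6 exec 'JNZ 2'. After: A=3 B=3 C=0 D=0 ZF=0 PC=2
Step 13: PC=2 exec 'MUL D, D'. After: A=3 B=3 C=0 D=0 ZF=1 PC=3
Step 14: PC=3 exec 'SUB D, D'. After: A=3 B=3 C=0 D=0 ZF=1 PC=4
Step 15: PC=4 exec 'MOV C, D'. After: A=3 B=3 C=0 D=0 ZF=1 PC=5
Step 16: PC=5 exec 'SUB A, 1'. After: A=2 B=3 C=0 D=0 ZF=0 PC=6
Step 17: PC=6 exec 'JNZ 2'. After: A=2 B=3 C=0 D=0 ZF=0 PC=2
Step 18: PC=2 exec 'MUL D, D'. After: A=2 B=3 C=0 D=0 ZF=1 PC=3
Step 19: PC=3 exec 'SUB D, D'. After: A=2 B=3 C=0 D=0 ZF=1 PC=4
Step 20: PC=4 exec 'MOV C, D'. After: A=2 B=3 C=0 D=0 ZF=1 PC=5
Step 21: PC=5 exec 'SUB A, 1'. After: A=1 B=3 C=0 D=0 ZF=0 PC=6
Step 22: PC=6 exec 'JNZ 2'. After: A=1 B=3 C=0 D=0 ZF=0 PC=2
Step 23: PC=2 exec 'MUL D, D'. After: A=1 B=3 C=0 D=0 ZF=1 PC=3
Step 24: PC=3 exec 'SUB D, D'. After: A=1 B=3 C=0 D=0 ZF=1 PC=4
Step 25: PC=4 exec 'MOV C, D'. After: A=1 B=3 C=0 D=0 ZF=1 PC=5
Step 26: PC=5 exec 'SUB A, 1'. After: A=0 B=3 C=0 D=0 ZF=1 PC=6
Step 27: PC=6 exec 'JNZ 2'. After: A=0 B=3 C=0 D=0 ZF=1 PC=7
Step 28: PC=7 exec 'MOV D, 4'. After: A=0 B=3 C=0 D=4 ZF=1 PC=8
Step 29: PC=8 exec 'ADD A, 3'. After: A=3 B=3 C=0 D=4 ZF=0 PC=9
Step 30: PC=9 exec 'ADD D, 4'. After: A=3 B=3 C=0 D=8 ZF=0 PC=10
Step 31: PC=10 exec 'ADD A, 6'. After: A=9 B=3 C=0 D=8 ZF=0 PC=11
Step 32: PC=11 exec 'HALT'. After: A=9 B=3 C=0 D=8 ZF=0 PC=11 HALTED
Total instructions executed: 32

Answer: 32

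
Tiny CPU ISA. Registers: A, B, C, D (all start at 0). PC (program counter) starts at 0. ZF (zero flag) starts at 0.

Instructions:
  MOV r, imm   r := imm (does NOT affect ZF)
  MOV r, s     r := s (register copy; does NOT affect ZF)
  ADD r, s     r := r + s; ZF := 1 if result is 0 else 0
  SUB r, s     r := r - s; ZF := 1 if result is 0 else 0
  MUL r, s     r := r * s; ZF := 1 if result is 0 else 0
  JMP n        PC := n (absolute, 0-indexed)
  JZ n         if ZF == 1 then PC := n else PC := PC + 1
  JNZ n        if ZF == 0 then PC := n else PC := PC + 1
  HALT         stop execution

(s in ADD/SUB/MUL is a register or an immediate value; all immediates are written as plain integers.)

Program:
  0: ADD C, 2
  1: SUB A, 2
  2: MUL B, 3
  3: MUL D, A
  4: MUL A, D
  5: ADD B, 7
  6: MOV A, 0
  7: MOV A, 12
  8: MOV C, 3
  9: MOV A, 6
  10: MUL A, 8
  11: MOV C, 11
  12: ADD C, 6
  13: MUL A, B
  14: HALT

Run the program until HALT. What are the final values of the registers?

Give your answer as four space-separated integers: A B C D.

Answer: 336 7 17 0

Derivation:
Step 1: PC=0 exec 'ADD C, 2'. After: A=0 B=0 C=2 D=0 ZF=0 PC=1
Step 2: PC=1 exec 'SUB A, 2'. After: A=-2 B=0 C=2 D=0 ZF=0 PC=2
Step 3: PC=2 exec 'MUL B, 3'. After: A=-2 B=0 C=2 D=0 ZF=1 PC=3
Step 4: PC=3 exec 'MUL D, A'. After: A=-2 B=0 C=2 D=0 ZF=1 PC=4
Step 5: PC=4 exec 'MUL A, D'. After: A=0 B=0 C=2 D=0 ZF=1 PC=5
Step 6: PC=5 exec 'ADD B, 7'. After: A=0 B=7 C=2 D=0 ZF=0 PC=6
Step 7: PC=6 exec 'MOV A, 0'. After: A=0 B=7 C=2 D=0 ZF=0 PC=7
Step 8: PC=7 exec 'MOV A, 12'. After: A=12 B=7 C=2 D=0 ZF=0 PC=8
Step 9: PC=8 exec 'MOV C, 3'. After: A=12 B=7 C=3 D=0 ZF=0 PC=9
Step 10: PC=9 exec 'MOV A, 6'. After: A=6 B=7 C=3 D=0 ZF=0 PC=10
Step 11: PC=10 exec 'MUL A, 8'. After: A=48 B=7 C=3 D=0 ZF=0 PC=11
Step 12: PC=11 exec 'MOV C, 11'. After: A=48 B=7 C=11 D=0 ZF=0 PC=12
Step 13: PC=12 exec 'ADD C, 6'. After: A=48 B=7 C=17 D=0 ZF=0 PC=13
Step 14: PC=13 exec 'MUL A, B'. After: A=336 B=7 C=17 D=0 ZF=0 PC=14
Step 15: PC=14 exec 'HALT'. After: A=336 B=7 C=17 D=0 ZF=0 PC=14 HALTED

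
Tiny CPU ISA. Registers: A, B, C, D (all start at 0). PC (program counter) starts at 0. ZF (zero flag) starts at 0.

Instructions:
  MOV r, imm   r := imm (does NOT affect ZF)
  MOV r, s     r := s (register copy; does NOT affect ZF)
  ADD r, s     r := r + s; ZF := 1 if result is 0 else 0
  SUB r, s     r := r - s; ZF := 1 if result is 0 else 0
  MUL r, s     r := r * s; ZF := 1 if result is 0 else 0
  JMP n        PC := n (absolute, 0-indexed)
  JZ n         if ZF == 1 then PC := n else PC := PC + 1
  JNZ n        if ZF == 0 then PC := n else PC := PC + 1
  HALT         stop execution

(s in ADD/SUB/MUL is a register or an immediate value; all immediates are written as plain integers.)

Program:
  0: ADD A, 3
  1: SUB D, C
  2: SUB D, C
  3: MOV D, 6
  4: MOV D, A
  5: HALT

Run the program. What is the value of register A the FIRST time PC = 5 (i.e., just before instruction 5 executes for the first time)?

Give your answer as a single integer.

Step 1: PC=0 exec 'ADD A, 3'. After: A=3 B=0 C=0 D=0 ZF=0 PC=1
Step 2: PC=1 exec 'SUB D, C'. After: A=3 B=0 C=0 D=0 ZF=1 PC=2
Step 3: PC=2 exec 'SUB D, C'. After: A=3 B=0 C=0 D=0 ZF=1 PC=3
Step 4: PC=3 exec 'MOV D, 6'. After: A=3 B=0 C=0 D=6 ZF=1 PC=4
Step 5: PC=4 exec 'MOV D, A'. After: A=3 B=0 C=0 D=3 ZF=1 PC=5
First time PC=5: A=3

3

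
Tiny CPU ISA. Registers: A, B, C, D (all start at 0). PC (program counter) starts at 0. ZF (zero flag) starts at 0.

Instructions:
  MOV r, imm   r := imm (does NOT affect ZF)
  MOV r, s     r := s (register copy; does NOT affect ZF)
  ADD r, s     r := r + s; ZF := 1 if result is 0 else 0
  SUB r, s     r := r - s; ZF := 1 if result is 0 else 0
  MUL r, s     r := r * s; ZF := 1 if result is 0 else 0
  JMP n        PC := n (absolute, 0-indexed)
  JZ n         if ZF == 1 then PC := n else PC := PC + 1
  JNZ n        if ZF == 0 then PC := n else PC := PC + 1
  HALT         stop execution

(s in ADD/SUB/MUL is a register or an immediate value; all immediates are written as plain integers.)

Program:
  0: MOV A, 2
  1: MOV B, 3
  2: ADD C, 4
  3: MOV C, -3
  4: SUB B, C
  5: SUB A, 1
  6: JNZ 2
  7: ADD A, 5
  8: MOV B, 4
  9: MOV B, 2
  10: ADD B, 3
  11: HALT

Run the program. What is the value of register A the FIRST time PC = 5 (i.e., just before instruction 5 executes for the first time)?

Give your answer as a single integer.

Step 1: PC=0 exec 'MOV A, 2'. After: A=2 B=0 C=0 D=0 ZF=0 PC=1
Step 2: PC=1 exec 'MOV B, 3'. After: A=2 B=3 C=0 D=0 ZF=0 PC=2
Step 3: PC=2 exec 'ADD C, 4'. After: A=2 B=3 C=4 D=0 ZF=0 PC=3
Step 4: PC=3 exec 'MOV C, -3'. After: A=2 B=3 C=-3 D=0 ZF=0 PC=4
Step 5: PC=4 exec 'SUB B, C'. After: A=2 B=6 C=-3 D=0 ZF=0 PC=5
First time PC=5: A=2

2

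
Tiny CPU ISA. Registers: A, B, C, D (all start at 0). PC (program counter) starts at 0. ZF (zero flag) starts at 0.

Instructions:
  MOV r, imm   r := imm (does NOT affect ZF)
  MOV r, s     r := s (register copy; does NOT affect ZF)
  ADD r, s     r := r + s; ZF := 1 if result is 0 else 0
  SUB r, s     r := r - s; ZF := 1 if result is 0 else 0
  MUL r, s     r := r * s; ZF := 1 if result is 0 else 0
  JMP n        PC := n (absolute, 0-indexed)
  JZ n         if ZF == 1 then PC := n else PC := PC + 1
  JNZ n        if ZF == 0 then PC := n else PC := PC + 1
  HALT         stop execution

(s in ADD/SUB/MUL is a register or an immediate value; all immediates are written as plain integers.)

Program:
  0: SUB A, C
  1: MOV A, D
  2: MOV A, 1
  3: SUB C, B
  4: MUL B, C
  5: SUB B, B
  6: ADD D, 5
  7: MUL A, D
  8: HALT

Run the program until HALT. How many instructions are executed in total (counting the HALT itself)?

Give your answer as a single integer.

Answer: 9

Derivation:
Step 1: PC=0 exec 'SUB A, C'. After: A=0 B=0 C=0 D=0 ZF=1 PC=1
Step 2: PC=1 exec 'MOV A, D'. After: A=0 B=0 C=0 D=0 ZF=1 PC=2
Step 3: PC=2 exec 'MOV A, 1'. After: A=1 B=0 C=0 D=0 ZF=1 PC=3
Step 4: PC=3 exec 'SUB C, B'. After: A=1 B=0 C=0 D=0 ZF=1 PC=4
Step 5: PC=4 exec 'MUL B, C'. After: A=1 B=0 C=0 D=0 ZF=1 PC=5
Step 6: PC=5 exec 'SUB B, B'. After: A=1 B=0 C=0 D=0 ZF=1 PC=6
Step 7: PC=6 exec 'ADD D, 5'. After: A=1 B=0 C=0 D=5 ZF=0 PC=7
Step 8: PC=7 exec 'MUL A, D'. After: A=5 B=0 C=0 D=5 ZF=0 PC=8
Step 9: PC=8 exec 'HALT'. After: A=5 B=0 C=0 D=5 ZF=0 PC=8 HALTED
Total instructions executed: 9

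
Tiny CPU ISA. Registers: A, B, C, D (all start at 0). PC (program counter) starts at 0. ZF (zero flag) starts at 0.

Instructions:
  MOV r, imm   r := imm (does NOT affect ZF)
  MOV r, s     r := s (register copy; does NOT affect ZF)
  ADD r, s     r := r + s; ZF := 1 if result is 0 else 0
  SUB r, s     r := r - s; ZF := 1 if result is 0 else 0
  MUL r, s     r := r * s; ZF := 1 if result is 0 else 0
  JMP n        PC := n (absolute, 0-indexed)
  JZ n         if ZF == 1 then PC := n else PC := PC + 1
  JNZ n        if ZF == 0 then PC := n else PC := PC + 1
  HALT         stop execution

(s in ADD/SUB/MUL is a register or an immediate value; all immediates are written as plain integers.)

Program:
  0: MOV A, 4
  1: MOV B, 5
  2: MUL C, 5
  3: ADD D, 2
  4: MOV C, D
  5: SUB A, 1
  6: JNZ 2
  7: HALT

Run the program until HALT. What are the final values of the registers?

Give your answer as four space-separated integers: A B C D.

Answer: 0 5 8 8

Derivation:
Step 1: PC=0 exec 'MOV A, 4'. After: A=4 B=0 C=0 D=0 ZF=0 PC=1
Step 2: PC=1 exec 'MOV B, 5'. After: A=4 B=5 C=0 D=0 ZF=0 PC=2
Step 3: PC=2 exec 'MUL C, 5'. After: A=4 B=5 C=0 D=0 ZF=1 PC=3
Step 4: PC=3 exec 'ADD D, 2'. After: A=4 B=5 C=0 D=2 ZF=0 PC=4
Step 5: PC=4 exec 'MOV C, D'. After: A=4 B=5 C=2 D=2 ZF=0 PC=5
Step 6: PC=5 exec 'SUB A, 1'. After: A=3 B=5 C=2 D=2 ZF=0 PC=6
Step 7: PC=6 exec 'JNZ 2'. After: A=3 B=5 C=2 D=2 ZF=0 PC=2
Step 8: PC=2 exec 'MUL C, 5'. After: A=3 B=5 C=10 D=2 ZF=0 PC=3
Step 9: PC=3 exec 'ADD D, 2'. After: A=3 B=5 C=10 D=4 ZF=0 PC=4
Step 10: PC=4 exec 'MOV C, D'. After: A=3 B=5 C=4 D=4 ZF=0 PC=5
Step 11: PC=5 exec 'SUB A, 1'. After: A=2 B=5 C=4 D=4 ZF=0 PC=6
Step 12: PC=6 exec 'JNZ 2'. After: A=2 B=5 C=4 D=4 ZF=0 PC=2
Step 13: PC=2 exec 'MUL C, 5'. After: A=2 B=5 C=20 D=4 ZF=0 PC=3
Step 14: PC=3 exec 'ADD D, 2'. After: A=2 B=5 C=20 D=6 ZF=0 PC=4
Step 15: PC=4 exec 'MOV C, D'. After: A=2 B=5 C=6 D=6 ZF=0 PC=5
Step 16: PC=5 exec 'SUB A, 1'. After: A=1 B=5 C=6 D=6 ZF=0 PC=6
Step 17: PC=6 exec 'JNZ 2'. After: A=1 B=5 C=6 D=6 ZF=0 PC=2
Step 18: PC=2 exec 'MUL C, 5'. After: A=1 B=5 C=30 D=6 ZF=0 PC=3
Step 19: PC=3 exec 'ADD D, 2'. After: A=1 B=5 C=30 D=8 ZF=0 PC=4
Step 20: PC=4 exec 'MOV C, D'. After: A=1 B=5 C=8 D=8 ZF=0 PC=5
Step 21: PC=5 exec 'SUB A, 1'. After: A=0 B=5 C=8 D=8 ZF=1 PC=6
Step 22: PC=6 exec 'JNZ 2'. After: A=0 B=5 C=8 D=8 ZF=1 PC=7
Step 23: PC=7 exec 'HALT'. After: A=0 B=5 C=8 D=8 ZF=1 PC=7 HALTED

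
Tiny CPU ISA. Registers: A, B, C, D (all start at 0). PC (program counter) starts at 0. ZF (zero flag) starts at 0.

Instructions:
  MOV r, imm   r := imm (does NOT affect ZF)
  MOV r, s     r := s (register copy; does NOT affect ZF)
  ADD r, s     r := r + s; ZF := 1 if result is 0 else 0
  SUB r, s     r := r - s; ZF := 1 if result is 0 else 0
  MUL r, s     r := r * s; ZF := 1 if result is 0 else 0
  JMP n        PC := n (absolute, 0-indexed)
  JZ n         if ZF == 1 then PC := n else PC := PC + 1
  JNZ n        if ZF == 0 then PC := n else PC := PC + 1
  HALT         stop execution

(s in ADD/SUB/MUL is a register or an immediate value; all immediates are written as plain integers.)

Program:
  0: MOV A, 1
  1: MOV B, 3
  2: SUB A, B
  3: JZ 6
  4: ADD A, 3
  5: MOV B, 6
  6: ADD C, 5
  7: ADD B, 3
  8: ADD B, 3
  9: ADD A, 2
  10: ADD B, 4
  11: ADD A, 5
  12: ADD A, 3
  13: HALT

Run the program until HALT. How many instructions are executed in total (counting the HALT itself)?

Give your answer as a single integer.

Answer: 14

Derivation:
Step 1: PC=0 exec 'MOV A, 1'. After: A=1 B=0 C=0 D=0 ZF=0 PC=1
Step 2: PC=1 exec 'MOV B, 3'. After: A=1 B=3 C=0 D=0 ZF=0 PC=2
Step 3: PC=2 exec 'SUB A, B'. After: A=-2 B=3 C=0 D=0 ZF=0 PC=3
Step 4: PC=3 exec 'JZ 6'. After: A=-2 B=3 C=0 D=0 ZF=0 PC=4
Step 5: PC=4 exec 'ADD A, 3'. After: A=1 B=3 C=0 D=0 ZF=0 PC=5
Step 6: PC=5 exec 'MOV B, 6'. After: A=1 B=6 C=0 D=0 ZF=0 PC=6
Step 7: PC=6 exec 'ADD C, 5'. After: A=1 B=6 C=5 D=0 ZF=0 PC=7
Step 8: PC=7 exec 'ADD B, 3'. After: A=1 B=9 C=5 D=0 ZF=0 PC=8
Step 9: PC=8 exec 'ADD B, 3'. After: A=1 B=12 C=5 D=0 ZF=0 PC=9
Step 10: PC=9 exec 'ADD A, 2'. After: A=3 B=12 C=5 D=0 ZF=0 PC=10
Step 11: PC=10 exec 'ADD B, 4'. After: A=3 B=16 C=5 D=0 ZF=0 PC=11
Step 12: PC=11 exec 'ADD A, 5'. After: A=8 B=16 C=5 D=0 ZF=0 PC=12
Step 13: PC=12 exec 'ADD A, 3'. After: A=11 B=16 C=5 D=0 ZF=0 PC=13
Step 14: PC=13 exec 'HALT'. After: A=11 B=16 C=5 D=0 ZF=0 PC=13 HALTED
Total instructions executed: 14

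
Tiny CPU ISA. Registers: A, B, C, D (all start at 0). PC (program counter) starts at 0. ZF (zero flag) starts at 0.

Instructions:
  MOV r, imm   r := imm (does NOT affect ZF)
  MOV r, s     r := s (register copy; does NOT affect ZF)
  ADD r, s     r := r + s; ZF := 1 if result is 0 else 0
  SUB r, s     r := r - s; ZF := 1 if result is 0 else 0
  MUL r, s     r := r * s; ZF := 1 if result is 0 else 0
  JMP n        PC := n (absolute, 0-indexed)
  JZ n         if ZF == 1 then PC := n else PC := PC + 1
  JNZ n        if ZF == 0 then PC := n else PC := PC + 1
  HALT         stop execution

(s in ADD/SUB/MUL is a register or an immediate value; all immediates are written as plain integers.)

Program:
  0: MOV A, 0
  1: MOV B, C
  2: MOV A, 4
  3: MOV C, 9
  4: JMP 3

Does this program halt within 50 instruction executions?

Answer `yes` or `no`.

Step 1: PC=0 exec 'MOV A, 0'. After: A=0 B=0 C=0 D=0 ZF=0 PC=1
Step 2: PC=1 exec 'MOV B, C'. After: A=0 B=0 C=0 D=0 ZF=0 PC=2
Step 3: PC=2 exec 'MOV A, 4'. After: A=4 B=0 C=0 D=0 ZF=0 PC=3
Step 4: PC=3 exec 'MOV C, 9'. After: A=4 B=0 C=9 D=0 ZF=0 PC=4
Step 5: PC=4 exec 'JMP 3'. After: A=4 B=0 C=9 D=0 ZF=0 PC=3
Step 6: PC=3 exec 'MOV C, 9'. After: A=4 B=0 C=9 D=0 ZF=0 PC=4
State after step 6 equals state after step 4: the program is in a cycle of length 2 and will never halt.

Answer: no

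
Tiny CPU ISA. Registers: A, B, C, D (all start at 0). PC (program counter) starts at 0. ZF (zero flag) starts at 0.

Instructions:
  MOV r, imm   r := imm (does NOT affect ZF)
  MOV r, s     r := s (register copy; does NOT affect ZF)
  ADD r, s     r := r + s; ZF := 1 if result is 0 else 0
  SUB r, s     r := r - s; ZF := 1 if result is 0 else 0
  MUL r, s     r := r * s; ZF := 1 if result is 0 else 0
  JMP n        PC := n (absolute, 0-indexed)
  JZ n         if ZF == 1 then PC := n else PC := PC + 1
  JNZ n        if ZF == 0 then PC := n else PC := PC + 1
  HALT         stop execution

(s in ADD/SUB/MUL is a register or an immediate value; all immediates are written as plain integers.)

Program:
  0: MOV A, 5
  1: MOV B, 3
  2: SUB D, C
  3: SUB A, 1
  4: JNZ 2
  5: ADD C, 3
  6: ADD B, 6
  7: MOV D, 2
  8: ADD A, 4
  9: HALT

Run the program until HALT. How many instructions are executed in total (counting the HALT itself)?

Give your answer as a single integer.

Step 1: PC=0 exec 'MOV A, 5'. After: A=5 B=0 C=0 D=0 ZF=0 PC=1
Step 2: PC=1 exec 'MOV B, 3'. After: A=5 B=3 C=0 D=0 ZF=0 PC=2
Step 3: PC=2 exec 'SUB D, C'. After: A=5 B=3 C=0 D=0 ZF=1 PC=3
Step 4: PC=3 exec 'SUB A, 1'. After: A=4 B=3 C=0 D=0 ZF=0 PC=4
Step 5: PC=4 exec 'JNZ 2'. After: A=4 B=3 C=0 D=0 ZF=0 PC=2
Step 6: PC=2 exec 'SUB D, C'. After: A=4 B=3 C=0 D=0 ZF=1 PC=3
Step 7: PC=3 exec 'SUB A, 1'. After: A=3 B=3 C=0 D=0 ZF=0 PC=4
Step 8: PC=4 exec 'JNZ 2'. After: A=3 B=3 C=0 D=0 ZF=0 PC=2
Step 9: PC=2 exec 'SUB D, C'. After: A=3 B=3 C=0 D=0 ZF=1 PC=3
Step 10: PC=3 exec 'SUB A, 1'. After: A=2 B=3 C=0 D=0 ZF=0 PC=4
Step 11: PC=4 exec 'JNZ 2'. After: A=2 B=3 C=0 D=0 ZF=0 PC=2
Step 12: PC=2 exec 'SUB D, C'. After: A=2 B=3 C=0 D=0 ZF=1 PC=3
Step 13: PC=3 exec 'SUB A, 1'. After: A=1 B=3 C=0 D=0 ZF=0 PC=4
Step 14: PC=4 exec 'JNZ 2'. After: A=1 B=3 C=0 D=0 ZF=0 PC=2
Step 15: PC=2 exec 'SUB D, C'. After: A=1 B=3 C=0 D=0 ZF=1 PC=3
Step 16: PC=3 exec 'SUB A, 1'. After: A=0 B=3 C=0 D=0 ZF=1 PC=4
Step 17: PC=4 exec 'JNZ 2'. After: A=0 B=3 C=0 D=0 ZF=1 PC=5
Step 18: PC=5 exec 'ADD C, 3'. After: A=0 B=3 C=3 D=0 ZF=0 PC=6
Step 19: PC=6 exec 'ADD B, 6'. After: A=0 B=9 C=3 D=0 ZF=0 PC=7
Step 20: PC=7 exec 'MOV D, 2'. After: A=0 B=9 C=3 D=2 ZF=0 PC=8
Step 21: PC=8 exec 'ADD A, 4'. After: A=4 B=9 C=3 D=2 ZF=0 PC=9
Step 22: PC=9 exec 'HALT'. After: A=4 B=9 C=3 D=2 ZF=0 PC=9 HALTED
Total instructions executed: 22

Answer: 22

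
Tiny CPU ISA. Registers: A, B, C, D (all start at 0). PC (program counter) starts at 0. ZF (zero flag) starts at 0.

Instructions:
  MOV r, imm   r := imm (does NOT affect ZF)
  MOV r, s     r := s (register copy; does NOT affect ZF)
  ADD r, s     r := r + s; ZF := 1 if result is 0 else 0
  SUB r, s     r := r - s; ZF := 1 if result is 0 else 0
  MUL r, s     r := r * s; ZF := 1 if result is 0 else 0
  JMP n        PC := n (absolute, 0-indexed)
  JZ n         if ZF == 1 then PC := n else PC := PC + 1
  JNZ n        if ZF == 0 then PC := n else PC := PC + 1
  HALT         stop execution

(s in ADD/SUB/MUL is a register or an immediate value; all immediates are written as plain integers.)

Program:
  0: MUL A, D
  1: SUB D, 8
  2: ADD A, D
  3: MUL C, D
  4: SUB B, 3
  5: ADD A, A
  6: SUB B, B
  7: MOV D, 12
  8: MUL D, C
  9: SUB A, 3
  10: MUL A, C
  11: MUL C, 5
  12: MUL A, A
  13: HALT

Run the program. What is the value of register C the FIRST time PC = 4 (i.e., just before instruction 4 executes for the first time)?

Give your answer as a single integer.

Step 1: PC=0 exec 'MUL A, D'. After: A=0 B=0 C=0 D=0 ZF=1 PC=1
Step 2: PC=1 exec 'SUB D, 8'. After: A=0 B=0 C=0 D=-8 ZF=0 PC=2
Step 3: PC=2 exec 'ADD A, D'. After: A=-8 B=0 C=0 D=-8 ZF=0 PC=3
Step 4: PC=3 exec 'MUL C, D'. After: A=-8 B=0 C=0 D=-8 ZF=1 PC=4
First time PC=4: C=0

0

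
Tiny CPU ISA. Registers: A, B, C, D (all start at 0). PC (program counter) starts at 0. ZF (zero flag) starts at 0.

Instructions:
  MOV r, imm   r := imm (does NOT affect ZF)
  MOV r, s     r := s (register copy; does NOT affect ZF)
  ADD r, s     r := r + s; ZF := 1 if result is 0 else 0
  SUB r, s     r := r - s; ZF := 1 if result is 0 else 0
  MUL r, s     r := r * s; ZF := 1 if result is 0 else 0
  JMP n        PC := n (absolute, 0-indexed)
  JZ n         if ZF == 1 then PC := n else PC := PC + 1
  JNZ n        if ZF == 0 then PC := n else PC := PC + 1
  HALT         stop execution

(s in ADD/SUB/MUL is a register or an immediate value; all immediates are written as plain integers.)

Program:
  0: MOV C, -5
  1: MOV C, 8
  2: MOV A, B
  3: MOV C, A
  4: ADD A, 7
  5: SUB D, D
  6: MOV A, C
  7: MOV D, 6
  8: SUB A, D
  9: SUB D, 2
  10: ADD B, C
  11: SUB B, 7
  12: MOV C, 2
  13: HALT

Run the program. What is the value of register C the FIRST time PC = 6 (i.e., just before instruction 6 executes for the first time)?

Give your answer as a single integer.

Step 1: PC=0 exec 'MOV C, -5'. After: A=0 B=0 C=-5 D=0 ZF=0 PC=1
Step 2: PC=1 exec 'MOV C, 8'. After: A=0 B=0 C=8 D=0 ZF=0 PC=2
Step 3: PC=2 exec 'MOV A, B'. After: A=0 B=0 C=8 D=0 ZF=0 PC=3
Step 4: PC=3 exec 'MOV C, A'. After: A=0 B=0 C=0 D=0 ZF=0 PC=4
Step 5: PC=4 exec 'ADD A, 7'. After: A=7 B=0 C=0 D=0 ZF=0 PC=5
Step 6: PC=5 exec 'SUB D, D'. After: A=7 B=0 C=0 D=0 ZF=1 PC=6
First time PC=6: C=0

0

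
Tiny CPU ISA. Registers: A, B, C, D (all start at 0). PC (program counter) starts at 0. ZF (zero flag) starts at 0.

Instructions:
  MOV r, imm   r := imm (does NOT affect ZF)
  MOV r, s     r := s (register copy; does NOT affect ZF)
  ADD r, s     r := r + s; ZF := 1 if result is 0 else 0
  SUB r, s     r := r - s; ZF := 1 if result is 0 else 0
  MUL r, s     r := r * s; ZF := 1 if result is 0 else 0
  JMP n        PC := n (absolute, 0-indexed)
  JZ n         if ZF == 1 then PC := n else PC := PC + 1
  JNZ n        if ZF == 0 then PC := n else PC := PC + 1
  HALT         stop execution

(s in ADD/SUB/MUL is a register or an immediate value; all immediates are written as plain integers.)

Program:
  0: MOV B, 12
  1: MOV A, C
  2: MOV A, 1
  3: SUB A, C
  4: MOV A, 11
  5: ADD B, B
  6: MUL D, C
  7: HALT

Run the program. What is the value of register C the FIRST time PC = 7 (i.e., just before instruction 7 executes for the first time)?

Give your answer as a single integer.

Step 1: PC=0 exec 'MOV B, 12'. After: A=0 B=12 C=0 D=0 ZF=0 PC=1
Step 2: PC=1 exec 'MOV A, C'. After: A=0 B=12 C=0 D=0 ZF=0 PC=2
Step 3: PC=2 exec 'MOV A, 1'. After: A=1 B=12 C=0 D=0 ZF=0 PC=3
Step 4: PC=3 exec 'SUB A, C'. After: A=1 B=12 C=0 D=0 ZF=0 PC=4
Step 5: PC=4 exec 'MOV A, 11'. After: A=11 B=12 C=0 D=0 ZF=0 PC=5
Step 6: PC=5 exec 'ADD B, B'. After: A=11 B=24 C=0 D=0 ZF=0 PC=6
Step 7: PC=6 exec 'MUL D, C'. After: A=11 B=24 C=0 D=0 ZF=1 PC=7
First time PC=7: C=0

0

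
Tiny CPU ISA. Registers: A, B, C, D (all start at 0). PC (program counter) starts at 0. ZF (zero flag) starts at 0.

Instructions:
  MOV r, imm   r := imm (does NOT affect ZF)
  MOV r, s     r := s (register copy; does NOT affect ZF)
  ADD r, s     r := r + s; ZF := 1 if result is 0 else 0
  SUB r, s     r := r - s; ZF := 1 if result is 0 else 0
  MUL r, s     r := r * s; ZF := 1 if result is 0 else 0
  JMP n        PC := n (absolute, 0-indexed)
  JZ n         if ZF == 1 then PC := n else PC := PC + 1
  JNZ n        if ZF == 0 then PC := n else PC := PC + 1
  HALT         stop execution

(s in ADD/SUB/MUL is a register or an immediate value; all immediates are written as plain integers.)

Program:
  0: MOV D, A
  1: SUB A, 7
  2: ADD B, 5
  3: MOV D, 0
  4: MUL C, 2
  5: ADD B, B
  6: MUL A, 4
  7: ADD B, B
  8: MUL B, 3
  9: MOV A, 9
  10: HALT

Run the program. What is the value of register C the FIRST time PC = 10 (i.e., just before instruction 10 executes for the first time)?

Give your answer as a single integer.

Step 1: PC=0 exec 'MOV D, A'. After: A=0 B=0 C=0 D=0 ZF=0 PC=1
Step 2: PC=1 exec 'SUB A, 7'. After: A=-7 B=0 C=0 D=0 ZF=0 PC=2
Step 3: PC=2 exec 'ADD B, 5'. After: A=-7 B=5 C=0 D=0 ZF=0 PC=3
Step 4: PC=3 exec 'MOV D, 0'. After: A=-7 B=5 C=0 D=0 ZF=0 PC=4
Step 5: PC=4 exec 'MUL C, 2'. After: A=-7 B=5 C=0 D=0 ZF=1 PC=5
Step 6: PC=5 exec 'ADD B, B'. After: A=-7 B=10 C=0 D=0 ZF=0 PC=6
Step 7: PC=6 exec 'MUL A, 4'. After: A=-28 B=10 C=0 D=0 ZF=0 PC=7
Step 8: PC=7 exec 'ADD B, B'. After: A=-28 B=20 C=0 D=0 ZF=0 PC=8
Step 9: PC=8 exec 'MUL B, 3'. After: A=-28 B=60 C=0 D=0 ZF=0 PC=9
Step 10: PC=9 exec 'MOV A, 9'. After: A=9 B=60 C=0 D=0 ZF=0 PC=10
First time PC=10: C=0

0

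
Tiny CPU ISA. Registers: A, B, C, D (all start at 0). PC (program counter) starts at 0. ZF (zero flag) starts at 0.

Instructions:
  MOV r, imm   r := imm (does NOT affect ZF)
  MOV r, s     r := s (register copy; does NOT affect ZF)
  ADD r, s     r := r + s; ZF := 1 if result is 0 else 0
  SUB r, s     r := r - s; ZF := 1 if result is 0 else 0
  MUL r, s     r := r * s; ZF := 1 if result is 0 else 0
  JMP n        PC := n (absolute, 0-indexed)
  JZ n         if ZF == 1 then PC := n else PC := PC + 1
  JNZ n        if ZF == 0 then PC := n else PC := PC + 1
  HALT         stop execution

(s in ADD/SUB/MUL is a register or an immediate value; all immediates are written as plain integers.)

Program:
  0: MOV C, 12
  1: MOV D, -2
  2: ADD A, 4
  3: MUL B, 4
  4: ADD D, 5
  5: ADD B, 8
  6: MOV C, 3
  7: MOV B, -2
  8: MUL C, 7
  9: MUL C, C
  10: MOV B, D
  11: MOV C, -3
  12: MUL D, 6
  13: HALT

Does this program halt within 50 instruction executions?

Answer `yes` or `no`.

Step 1: PC=0 exec 'MOV C, 12'. After: A=0 B=0 C=12 D=0 ZF=0 PC=1
Step 2: PC=1 exec 'MOV D, -2'. After: A=0 B=0 C=12 D=-2 ZF=0 PC=2
Step 3: PC=2 exec 'ADD A, 4'. After: A=4 B=0 C=12 D=-2 ZF=0 PC=3
Step 4: PC=3 exec 'MUL B, 4'. After: A=4 B=0 C=12 D=-2 ZF=1 PC=4
Step 5: PC=4 exec 'ADD D, 5'. After: A=4 B=0 C=12 D=3 ZF=0 PC=5
Step 6: PC=5 exec 'ADD B, 8'. After: A=4 B=8 C=12 D=3 ZF=0 PC=6
Step 7: PC=6 exec 'MOV C, 3'. After: A=4 B=8 C=3 D=3 ZF=0 PC=7
Step 8: PC=7 exec 'MOV B, -2'. After: A=4 B=-2 C=3 D=3 ZF=0 PC=8
Step 9: PC=8 exec 'MUL C, 7'. After: A=4 B=-2 C=21 D=3 ZF=0 PC=9
Step 10: PC=9 exec 'MUL C, C'. After: A=4 B=-2 C=441 D=3 ZF=0 PC=10
Step 11: PC=10 exec 'MOV B, D'. After: A=4 B=3 C=441 D=3 ZF=0 PC=11
Step 12: PC=11 exec 'MOV C, -3'. After: A=4 B=3 C=-3 D=3 ZF=0 PC=12
Step 13: PC=12 exec 'MUL D, 6'. After: A=4 B=3 C=-3 D=18 ZF=0 PC=13
Step 14: PC=13 exec 'HALT'. After: A=4 B=3 C=-3 D=18 ZF=0 PC=13 HALTED

Answer: yes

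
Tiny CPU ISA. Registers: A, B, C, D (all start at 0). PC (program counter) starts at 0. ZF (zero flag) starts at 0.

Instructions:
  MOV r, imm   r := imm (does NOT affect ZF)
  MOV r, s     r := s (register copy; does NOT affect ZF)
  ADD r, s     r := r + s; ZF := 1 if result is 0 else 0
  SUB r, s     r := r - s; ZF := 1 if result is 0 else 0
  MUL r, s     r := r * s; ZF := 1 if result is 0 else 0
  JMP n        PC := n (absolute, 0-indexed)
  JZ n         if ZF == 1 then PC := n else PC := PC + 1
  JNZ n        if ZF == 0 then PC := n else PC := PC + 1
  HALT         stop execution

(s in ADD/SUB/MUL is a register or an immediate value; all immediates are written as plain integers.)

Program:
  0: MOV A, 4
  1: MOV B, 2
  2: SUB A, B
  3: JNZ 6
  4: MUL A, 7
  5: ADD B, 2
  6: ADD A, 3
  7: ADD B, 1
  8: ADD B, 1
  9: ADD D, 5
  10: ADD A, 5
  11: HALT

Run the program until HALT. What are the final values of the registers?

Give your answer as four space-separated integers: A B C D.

Answer: 10 4 0 5

Derivation:
Step 1: PC=0 exec 'MOV A, 4'. After: A=4 B=0 C=0 D=0 ZF=0 PC=1
Step 2: PC=1 exec 'MOV B, 2'. After: A=4 B=2 C=0 D=0 ZF=0 PC=2
Step 3: PC=2 exec 'SUB A, B'. After: A=2 B=2 C=0 D=0 ZF=0 PC=3
Step 4: PC=3 exec 'JNZ 6'. After: A=2 B=2 C=0 D=0 ZF=0 PC=6
Step 5: PC=6 exec 'ADD A, 3'. After: A=5 B=2 C=0 D=0 ZF=0 PC=7
Step 6: PC=7 exec 'ADD B, 1'. After: A=5 B=3 C=0 D=0 ZF=0 PC=8
Step 7: PC=8 exec 'ADD B, 1'. After: A=5 B=4 C=0 D=0 ZF=0 PC=9
Step 8: PC=9 exec 'ADD D, 5'. After: A=5 B=4 C=0 D=5 ZF=0 PC=10
Step 9: PC=10 exec 'ADD A, 5'. After: A=10 B=4 C=0 D=5 ZF=0 PC=11
Step 10: PC=11 exec 'HALT'. After: A=10 B=4 C=0 D=5 ZF=0 PC=11 HALTED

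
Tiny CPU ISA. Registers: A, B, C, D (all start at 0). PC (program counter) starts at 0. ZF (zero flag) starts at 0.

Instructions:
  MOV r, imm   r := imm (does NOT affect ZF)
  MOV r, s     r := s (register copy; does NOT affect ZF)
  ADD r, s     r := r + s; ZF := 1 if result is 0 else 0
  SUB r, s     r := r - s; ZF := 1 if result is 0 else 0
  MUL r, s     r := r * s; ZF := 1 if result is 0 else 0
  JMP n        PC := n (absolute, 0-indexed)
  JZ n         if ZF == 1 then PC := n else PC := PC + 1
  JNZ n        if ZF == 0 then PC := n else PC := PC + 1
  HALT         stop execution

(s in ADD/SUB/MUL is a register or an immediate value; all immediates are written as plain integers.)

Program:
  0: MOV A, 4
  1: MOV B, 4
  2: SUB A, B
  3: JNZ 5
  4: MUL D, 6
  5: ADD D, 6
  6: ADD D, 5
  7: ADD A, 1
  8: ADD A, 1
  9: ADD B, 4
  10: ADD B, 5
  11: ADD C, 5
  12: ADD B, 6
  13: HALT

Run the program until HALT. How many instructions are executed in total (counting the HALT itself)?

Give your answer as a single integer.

Answer: 14

Derivation:
Step 1: PC=0 exec 'MOV A, 4'. After: A=4 B=0 C=0 D=0 ZF=0 PC=1
Step 2: PC=1 exec 'MOV B, 4'. After: A=4 B=4 C=0 D=0 ZF=0 PC=2
Step 3: PC=2 exec 'SUB A, B'. After: A=0 B=4 C=0 D=0 ZF=1 PC=3
Step 4: PC=3 exec 'JNZ 5'. After: A=0 B=4 C=0 D=0 ZF=1 PC=4
Step 5: PC=4 exec 'MUL D, 6'. After: A=0 B=4 C=0 D=0 ZF=1 PC=5
Step 6: PC=5 exec 'ADD D, 6'. After: A=0 B=4 C=0 D=6 ZF=0 PC=6
Step 7: PC=6 exec 'ADD D, 5'. After: A=0 B=4 C=0 D=11 ZF=0 PC=7
Step 8: PC=7 exec 'ADD A, 1'. After: A=1 B=4 C=0 D=11 ZF=0 PC=8
Step 9: PC=8 exec 'ADD A, 1'. After: A=2 B=4 C=0 D=11 ZF=0 PC=9
Step 10: PC=9 exec 'ADD B, 4'. After: A=2 B=8 C=0 D=11 ZF=0 PC=10
Step 11: PC=10 exec 'ADD B, 5'. After: A=2 B=13 C=0 D=11 ZF=0 PC=11
Step 12: PC=11 exec 'ADD C, 5'. After: A=2 B=13 C=5 D=11 ZF=0 PC=12
Step 13: PC=12 exec 'ADD B, 6'. After: A=2 B=19 C=5 D=11 ZF=0 PC=13
Step 14: PC=13 exec 'HALT'. After: A=2 B=19 C=5 D=11 ZF=0 PC=13 HALTED
Total instructions executed: 14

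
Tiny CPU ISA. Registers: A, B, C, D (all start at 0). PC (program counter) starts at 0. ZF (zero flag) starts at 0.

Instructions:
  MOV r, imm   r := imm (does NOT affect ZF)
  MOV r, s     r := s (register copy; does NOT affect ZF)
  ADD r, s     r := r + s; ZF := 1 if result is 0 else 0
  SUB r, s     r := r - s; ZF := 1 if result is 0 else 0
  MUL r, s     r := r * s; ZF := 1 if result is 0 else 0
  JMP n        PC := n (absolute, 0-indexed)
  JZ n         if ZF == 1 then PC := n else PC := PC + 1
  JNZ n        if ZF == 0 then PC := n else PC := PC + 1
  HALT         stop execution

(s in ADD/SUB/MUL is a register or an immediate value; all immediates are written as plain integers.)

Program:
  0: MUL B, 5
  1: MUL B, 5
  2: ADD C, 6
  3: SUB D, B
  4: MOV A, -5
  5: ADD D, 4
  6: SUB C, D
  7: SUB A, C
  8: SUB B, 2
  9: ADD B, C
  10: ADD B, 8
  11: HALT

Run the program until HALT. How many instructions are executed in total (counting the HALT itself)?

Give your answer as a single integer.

Answer: 12

Derivation:
Step 1: PC=0 exec 'MUL B, 5'. After: A=0 B=0 C=0 D=0 ZF=1 PC=1
Step 2: PC=1 exec 'MUL B, 5'. After: A=0 B=0 C=0 D=0 ZF=1 PC=2
Step 3: PC=2 exec 'ADD C, 6'. After: A=0 B=0 C=6 D=0 ZF=0 PC=3
Step 4: PC=3 exec 'SUB D, B'. After: A=0 B=0 C=6 D=0 ZF=1 PC=4
Step 5: PC=4 exec 'MOV A, -5'. After: A=-5 B=0 C=6 D=0 ZF=1 PC=5
Step 6: PC=5 exec 'ADD D, 4'. After: A=-5 B=0 C=6 D=4 ZF=0 PC=6
Step 7: PC=6 exec 'SUB C, D'. After: A=-5 B=0 C=2 D=4 ZF=0 PC=7
Step 8: PC=7 exec 'SUB A, C'. After: A=-7 B=0 C=2 D=4 ZF=0 PC=8
Step 9: PC=8 exec 'SUB B, 2'. After: A=-7 B=-2 C=2 D=4 ZF=0 PC=9
Step 10: PC=9 exec 'ADD B, C'. After: A=-7 B=0 C=2 D=4 ZF=1 PC=10
Step 11: PC=10 exec 'ADD B, 8'. After: A=-7 B=8 C=2 D=4 ZF=0 PC=11
Step 12: PC=11 exec 'HALT'. After: A=-7 B=8 C=2 D=4 ZF=0 PC=11 HALTED
Total instructions executed: 12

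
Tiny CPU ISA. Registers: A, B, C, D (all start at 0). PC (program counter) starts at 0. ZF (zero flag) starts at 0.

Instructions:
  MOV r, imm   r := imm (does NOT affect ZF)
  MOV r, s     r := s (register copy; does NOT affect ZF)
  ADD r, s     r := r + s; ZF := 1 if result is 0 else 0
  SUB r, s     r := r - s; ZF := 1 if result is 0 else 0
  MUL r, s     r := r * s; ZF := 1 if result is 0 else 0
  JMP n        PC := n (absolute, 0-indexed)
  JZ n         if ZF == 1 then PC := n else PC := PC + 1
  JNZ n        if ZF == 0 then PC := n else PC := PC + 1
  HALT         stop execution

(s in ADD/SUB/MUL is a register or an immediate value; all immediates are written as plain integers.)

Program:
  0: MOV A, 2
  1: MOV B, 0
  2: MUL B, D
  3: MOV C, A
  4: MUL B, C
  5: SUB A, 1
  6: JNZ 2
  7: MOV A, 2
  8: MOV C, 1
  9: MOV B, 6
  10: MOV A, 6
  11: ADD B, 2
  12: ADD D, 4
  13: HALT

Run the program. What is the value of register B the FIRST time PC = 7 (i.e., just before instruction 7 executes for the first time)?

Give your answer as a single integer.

Step 1: PC=0 exec 'MOV A, 2'. After: A=2 B=0 C=0 D=0 ZF=0 PC=1
Step 2: PC=1 exec 'MOV B, 0'. After: A=2 B=0 C=0 D=0 ZF=0 PC=2
Step 3: PC=2 exec 'MUL B, D'. After: A=2 B=0 C=0 D=0 ZF=1 PC=3
Step 4: PC=3 exec 'MOV C, A'. After: A=2 B=0 C=2 D=0 ZF=1 PC=4
Step 5: PC=4 exec 'MUL B, C'. After: A=2 B=0 C=2 D=0 ZF=1 PC=5
Step 6: PC=5 exec 'SUB A, 1'. After: A=1 B=0 C=2 D=0 ZF=0 PC=6
Step 7: PC=6 exec 'JNZ 2'. After: A=1 B=0 C=2 D=0 ZF=0 PC=2
Step 8: PC=2 exec 'MUL B, D'. After: A=1 B=0 C=2 D=0 ZF=1 PC=3
Step 9: PC=3 exec 'MOV C, A'. After: A=1 B=0 C=1 D=0 ZF=1 PC=4
Step 10: PC=4 exec 'MUL B, C'. After: A=1 B=0 C=1 D=0 ZF=1 PC=5
Step 11: PC=5 exec 'SUB A, 1'. After: A=0 B=0 C=1 D=0 ZF=1 PC=6
Step 12: PC=6 exec 'JNZ 2'. After: A=0 B=0 C=1 D=0 ZF=1 PC=7
First time PC=7: B=0

0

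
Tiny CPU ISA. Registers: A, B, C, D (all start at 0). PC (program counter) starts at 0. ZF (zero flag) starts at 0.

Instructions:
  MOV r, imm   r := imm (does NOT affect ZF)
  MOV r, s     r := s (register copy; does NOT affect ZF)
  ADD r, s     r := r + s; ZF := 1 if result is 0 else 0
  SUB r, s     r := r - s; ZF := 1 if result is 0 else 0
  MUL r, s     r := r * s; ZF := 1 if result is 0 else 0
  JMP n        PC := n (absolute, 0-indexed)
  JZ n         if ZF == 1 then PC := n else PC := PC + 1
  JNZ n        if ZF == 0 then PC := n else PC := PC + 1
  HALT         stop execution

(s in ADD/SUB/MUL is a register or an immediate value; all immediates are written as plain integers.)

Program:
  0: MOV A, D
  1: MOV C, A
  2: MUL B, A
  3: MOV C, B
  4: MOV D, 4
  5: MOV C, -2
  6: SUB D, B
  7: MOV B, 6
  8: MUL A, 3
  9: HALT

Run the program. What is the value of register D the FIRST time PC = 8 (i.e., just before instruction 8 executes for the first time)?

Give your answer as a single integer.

Step 1: PC=0 exec 'MOV A, D'. After: A=0 B=0 C=0 D=0 ZF=0 PC=1
Step 2: PC=1 exec 'MOV C, A'. After: A=0 B=0 C=0 D=0 ZF=0 PC=2
Step 3: PC=2 exec 'MUL B, A'. After: A=0 B=0 C=0 D=0 ZF=1 PC=3
Step 4: PC=3 exec 'MOV C, B'. After: A=0 B=0 C=0 D=0 ZF=1 PC=4
Step 5: PC=4 exec 'MOV D, 4'. After: A=0 B=0 C=0 D=4 ZF=1 PC=5
Step 6: PC=5 exec 'MOV C, -2'. After: A=0 B=0 C=-2 D=4 ZF=1 PC=6
Step 7: PC=6 exec 'SUB D, B'. After: A=0 B=0 C=-2 D=4 ZF=0 PC=7
Step 8: PC=7 exec 'MOV B, 6'. After: A=0 B=6 C=-2 D=4 ZF=0 PC=8
First time PC=8: D=4

4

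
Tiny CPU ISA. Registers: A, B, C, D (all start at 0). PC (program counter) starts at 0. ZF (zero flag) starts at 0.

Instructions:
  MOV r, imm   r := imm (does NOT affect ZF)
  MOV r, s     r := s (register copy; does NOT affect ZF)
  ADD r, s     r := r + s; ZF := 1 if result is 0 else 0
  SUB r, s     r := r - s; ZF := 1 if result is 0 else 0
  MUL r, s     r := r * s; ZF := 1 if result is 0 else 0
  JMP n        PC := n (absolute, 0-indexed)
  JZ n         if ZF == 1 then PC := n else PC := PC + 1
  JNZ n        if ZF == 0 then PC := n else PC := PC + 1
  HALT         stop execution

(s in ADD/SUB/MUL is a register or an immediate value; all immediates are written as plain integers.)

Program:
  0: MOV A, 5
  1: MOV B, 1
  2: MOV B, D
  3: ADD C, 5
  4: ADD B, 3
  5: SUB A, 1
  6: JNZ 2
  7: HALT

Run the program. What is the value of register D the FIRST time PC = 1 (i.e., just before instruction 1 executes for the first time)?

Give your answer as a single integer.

Step 1: PC=0 exec 'MOV A, 5'. After: A=5 B=0 C=0 D=0 ZF=0 PC=1
First time PC=1: D=0

0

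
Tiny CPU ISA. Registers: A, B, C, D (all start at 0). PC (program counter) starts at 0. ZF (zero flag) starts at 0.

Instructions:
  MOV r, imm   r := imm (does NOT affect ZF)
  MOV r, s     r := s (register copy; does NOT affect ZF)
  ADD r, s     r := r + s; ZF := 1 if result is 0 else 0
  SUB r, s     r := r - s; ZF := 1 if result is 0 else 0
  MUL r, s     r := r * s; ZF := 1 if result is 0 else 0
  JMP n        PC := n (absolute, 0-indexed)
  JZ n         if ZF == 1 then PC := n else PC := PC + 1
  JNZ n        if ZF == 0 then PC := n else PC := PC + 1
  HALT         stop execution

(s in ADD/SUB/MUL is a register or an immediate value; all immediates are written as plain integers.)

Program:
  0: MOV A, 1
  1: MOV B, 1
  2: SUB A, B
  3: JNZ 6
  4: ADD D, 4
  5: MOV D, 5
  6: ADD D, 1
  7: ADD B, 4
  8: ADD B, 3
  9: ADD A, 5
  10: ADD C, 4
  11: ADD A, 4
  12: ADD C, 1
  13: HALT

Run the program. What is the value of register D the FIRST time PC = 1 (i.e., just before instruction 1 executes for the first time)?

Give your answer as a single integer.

Step 1: PC=0 exec 'MOV A, 1'. After: A=1 B=0 C=0 D=0 ZF=0 PC=1
First time PC=1: D=0

0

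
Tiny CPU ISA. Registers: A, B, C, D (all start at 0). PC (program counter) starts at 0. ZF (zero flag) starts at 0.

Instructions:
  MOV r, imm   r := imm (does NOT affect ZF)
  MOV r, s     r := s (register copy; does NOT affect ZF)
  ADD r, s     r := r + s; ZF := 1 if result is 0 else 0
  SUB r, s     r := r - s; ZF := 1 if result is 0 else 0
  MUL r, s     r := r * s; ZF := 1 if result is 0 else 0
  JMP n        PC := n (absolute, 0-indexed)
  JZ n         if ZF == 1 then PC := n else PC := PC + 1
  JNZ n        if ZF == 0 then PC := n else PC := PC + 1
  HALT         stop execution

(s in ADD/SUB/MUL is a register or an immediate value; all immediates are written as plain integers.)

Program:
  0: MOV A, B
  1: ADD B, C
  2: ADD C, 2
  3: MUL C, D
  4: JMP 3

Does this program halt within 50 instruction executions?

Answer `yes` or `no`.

Answer: no

Derivation:
Step 1: PC=0 exec 'MOV A, B'. After: A=0 B=0 C=0 D=0 ZF=0 PC=1
Step 2: PC=1 exec 'ADD B, C'. After: A=0 B=0 C=0 D=0 ZF=1 PC=2
Step 3: PC=2 exec 'ADD C, 2'. After: A=0 B=0 C=2 D=0 ZF=0 PC=3
Step 4: PC=3 exec 'MUL C, D'. After: A=0 B=0 C=0 D=0 ZF=1 PC=4
Step 5: PC=4 exec 'JMP 3'. After: A=0 B=0 C=0 D=0 ZF=1 PC=3
Step 6: PC=3 exec 'MUL C, D'. After: A=0 B=0 C=0 D=0 ZF=1 PC=4
State after step 6 equals state after step 4: the program is in a cycle of length 2 and will never halt.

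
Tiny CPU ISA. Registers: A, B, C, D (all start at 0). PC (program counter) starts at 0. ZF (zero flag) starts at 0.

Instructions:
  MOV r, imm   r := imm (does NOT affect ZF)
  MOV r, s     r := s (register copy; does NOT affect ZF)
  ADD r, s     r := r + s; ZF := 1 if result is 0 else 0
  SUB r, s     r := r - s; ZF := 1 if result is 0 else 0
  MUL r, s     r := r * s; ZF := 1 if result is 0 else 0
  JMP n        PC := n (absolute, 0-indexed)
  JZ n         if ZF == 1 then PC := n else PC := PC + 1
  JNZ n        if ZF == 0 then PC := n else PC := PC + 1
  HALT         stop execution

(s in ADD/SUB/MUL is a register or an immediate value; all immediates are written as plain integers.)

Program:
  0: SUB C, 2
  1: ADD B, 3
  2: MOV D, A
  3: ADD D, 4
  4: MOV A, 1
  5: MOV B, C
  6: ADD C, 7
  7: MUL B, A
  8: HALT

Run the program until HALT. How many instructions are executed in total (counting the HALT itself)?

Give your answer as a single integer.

Answer: 9

Derivation:
Step 1: PC=0 exec 'SUB C, 2'. After: A=0 B=0 C=-2 D=0 ZF=0 PC=1
Step 2: PC=1 exec 'ADD B, 3'. After: A=0 B=3 C=-2 D=0 ZF=0 PC=2
Step 3: PC=2 exec 'MOV D, A'. After: A=0 B=3 C=-2 D=0 ZF=0 PC=3
Step 4: PC=3 exec 'ADD D, 4'. After: A=0 B=3 C=-2 D=4 ZF=0 PC=4
Step 5: PC=4 exec 'MOV A, 1'. After: A=1 B=3 C=-2 D=4 ZF=0 PC=5
Step 6: PC=5 exec 'MOV B, C'. After: A=1 B=-2 C=-2 D=4 ZF=0 PC=6
Step 7: PC=6 exec 'ADD C, 7'. After: A=1 B=-2 C=5 D=4 ZF=0 PC=7
Step 8: PC=7 exec 'MUL B, A'. After: A=1 B=-2 C=5 D=4 ZF=0 PC=8
Step 9: PC=8 exec 'HALT'. After: A=1 B=-2 C=5 D=4 ZF=0 PC=8 HALTED
Total instructions executed: 9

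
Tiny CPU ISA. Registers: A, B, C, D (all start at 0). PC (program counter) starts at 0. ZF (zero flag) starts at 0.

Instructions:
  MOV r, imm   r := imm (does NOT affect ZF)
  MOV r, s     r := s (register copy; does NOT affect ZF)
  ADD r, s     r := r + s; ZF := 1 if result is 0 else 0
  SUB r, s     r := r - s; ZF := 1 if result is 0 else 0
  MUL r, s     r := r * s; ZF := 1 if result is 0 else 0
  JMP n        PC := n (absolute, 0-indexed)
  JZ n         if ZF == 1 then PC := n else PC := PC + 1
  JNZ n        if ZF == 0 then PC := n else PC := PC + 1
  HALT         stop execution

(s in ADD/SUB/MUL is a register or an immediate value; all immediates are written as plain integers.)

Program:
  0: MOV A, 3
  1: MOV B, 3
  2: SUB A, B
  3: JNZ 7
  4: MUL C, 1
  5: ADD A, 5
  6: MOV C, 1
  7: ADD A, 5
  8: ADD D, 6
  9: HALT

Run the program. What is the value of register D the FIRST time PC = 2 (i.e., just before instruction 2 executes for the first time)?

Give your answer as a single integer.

Step 1: PC=0 exec 'MOV A, 3'. After: A=3 B=0 C=0 D=0 ZF=0 PC=1
Step 2: PC=1 exec 'MOV B, 3'. After: A=3 B=3 C=0 D=0 ZF=0 PC=2
First time PC=2: D=0

0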